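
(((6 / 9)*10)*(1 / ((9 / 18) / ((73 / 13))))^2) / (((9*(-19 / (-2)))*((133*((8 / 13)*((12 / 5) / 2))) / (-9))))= -266450 / 295659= -0.90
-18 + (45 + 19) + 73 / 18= 901 / 18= 50.06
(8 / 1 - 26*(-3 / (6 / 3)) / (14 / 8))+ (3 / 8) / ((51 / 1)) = 28839 / 952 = 30.29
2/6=1/3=0.33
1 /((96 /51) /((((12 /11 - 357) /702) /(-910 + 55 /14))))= 3451 /11609312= 0.00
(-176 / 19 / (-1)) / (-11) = -16 / 19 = -0.84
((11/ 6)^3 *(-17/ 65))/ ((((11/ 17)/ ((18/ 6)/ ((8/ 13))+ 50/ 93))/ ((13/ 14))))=-140820163/ 11249280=-12.52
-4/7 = -0.57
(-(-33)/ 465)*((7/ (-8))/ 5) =-77/ 6200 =-0.01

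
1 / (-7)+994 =6957 / 7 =993.86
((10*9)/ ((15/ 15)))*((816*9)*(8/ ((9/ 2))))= 1175040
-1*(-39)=39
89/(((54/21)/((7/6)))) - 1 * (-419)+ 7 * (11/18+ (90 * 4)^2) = 98027675/108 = 907663.66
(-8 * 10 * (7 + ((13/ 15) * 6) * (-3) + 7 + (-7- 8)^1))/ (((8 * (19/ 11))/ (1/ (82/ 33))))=30129/ 779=38.68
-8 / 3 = -2.67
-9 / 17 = -0.53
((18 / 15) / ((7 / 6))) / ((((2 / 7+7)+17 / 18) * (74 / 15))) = 972 / 38369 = 0.03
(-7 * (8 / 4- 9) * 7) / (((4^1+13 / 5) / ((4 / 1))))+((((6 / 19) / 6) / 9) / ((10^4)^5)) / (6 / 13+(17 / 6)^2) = 12946020500000000000000000429 / 62276775000000000000000000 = 207.88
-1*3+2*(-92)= -187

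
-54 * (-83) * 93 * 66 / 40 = 6877629 / 10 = 687762.90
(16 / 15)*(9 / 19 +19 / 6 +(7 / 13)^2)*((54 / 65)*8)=29076864 / 1043575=27.86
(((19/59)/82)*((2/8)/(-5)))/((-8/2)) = 19/387040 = 0.00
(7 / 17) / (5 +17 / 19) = 19 / 272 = 0.07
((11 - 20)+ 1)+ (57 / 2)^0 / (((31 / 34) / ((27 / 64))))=-7477 / 992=-7.54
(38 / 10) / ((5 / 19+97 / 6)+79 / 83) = 179778 / 822325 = 0.22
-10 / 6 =-5 / 3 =-1.67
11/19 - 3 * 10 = -559/19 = -29.42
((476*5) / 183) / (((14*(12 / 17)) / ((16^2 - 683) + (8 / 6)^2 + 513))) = 570775 / 4941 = 115.52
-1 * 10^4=-10000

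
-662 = -662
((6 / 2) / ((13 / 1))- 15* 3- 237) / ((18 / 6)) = -1221 / 13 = -93.92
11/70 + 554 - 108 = 31231/70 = 446.16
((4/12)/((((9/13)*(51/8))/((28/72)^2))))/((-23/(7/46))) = -4459/59003073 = -0.00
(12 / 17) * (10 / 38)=60 / 323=0.19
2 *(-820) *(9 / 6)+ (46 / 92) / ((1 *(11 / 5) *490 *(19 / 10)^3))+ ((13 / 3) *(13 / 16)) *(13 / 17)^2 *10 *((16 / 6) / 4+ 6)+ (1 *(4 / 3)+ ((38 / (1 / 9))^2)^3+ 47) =30773475840118508808787523 / 19231799202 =1600135042847069.59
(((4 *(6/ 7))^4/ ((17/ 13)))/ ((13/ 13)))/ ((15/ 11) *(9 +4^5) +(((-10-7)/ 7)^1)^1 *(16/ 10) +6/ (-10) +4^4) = 9123840/ 143343473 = 0.06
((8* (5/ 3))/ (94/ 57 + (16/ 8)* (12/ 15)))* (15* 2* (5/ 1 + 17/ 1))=1254000/ 463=2708.42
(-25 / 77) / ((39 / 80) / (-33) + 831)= -0.00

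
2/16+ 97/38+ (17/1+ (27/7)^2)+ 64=734039/7448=98.56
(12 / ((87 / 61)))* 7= 1708 / 29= 58.90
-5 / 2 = -2.50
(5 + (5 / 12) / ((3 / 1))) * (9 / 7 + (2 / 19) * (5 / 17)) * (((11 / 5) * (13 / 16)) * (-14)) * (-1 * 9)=15751307 / 10336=1523.93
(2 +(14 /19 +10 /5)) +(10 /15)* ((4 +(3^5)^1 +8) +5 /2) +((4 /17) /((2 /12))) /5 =856043 /4845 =176.69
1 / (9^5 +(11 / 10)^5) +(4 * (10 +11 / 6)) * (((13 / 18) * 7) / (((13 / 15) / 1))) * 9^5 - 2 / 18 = 16304084.89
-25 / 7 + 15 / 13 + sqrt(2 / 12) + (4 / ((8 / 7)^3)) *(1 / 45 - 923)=-648833971 / 262080 + sqrt(6) / 6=-2475.30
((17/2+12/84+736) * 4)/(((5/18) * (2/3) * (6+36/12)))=12510/7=1787.14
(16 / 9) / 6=8 / 27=0.30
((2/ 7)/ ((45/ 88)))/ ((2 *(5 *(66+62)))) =11/ 25200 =0.00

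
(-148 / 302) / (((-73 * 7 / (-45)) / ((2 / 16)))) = -1665 / 308644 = -0.01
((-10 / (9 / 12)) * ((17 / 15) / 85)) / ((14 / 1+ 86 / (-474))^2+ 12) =-49928 / 56998265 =-0.00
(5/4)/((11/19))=95/44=2.16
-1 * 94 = -94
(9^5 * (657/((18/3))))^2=167229666656361/4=41807416664090.25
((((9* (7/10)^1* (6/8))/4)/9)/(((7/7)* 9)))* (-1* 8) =-7/60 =-0.12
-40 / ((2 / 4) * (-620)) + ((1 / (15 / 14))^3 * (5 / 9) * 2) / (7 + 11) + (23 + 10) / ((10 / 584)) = 3266763224 / 1694925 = 1927.38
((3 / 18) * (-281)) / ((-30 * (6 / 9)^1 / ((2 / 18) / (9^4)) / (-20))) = -281 / 354294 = -0.00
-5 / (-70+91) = -0.24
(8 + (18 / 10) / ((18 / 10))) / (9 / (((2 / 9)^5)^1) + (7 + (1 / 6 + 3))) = 864 / 1595299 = 0.00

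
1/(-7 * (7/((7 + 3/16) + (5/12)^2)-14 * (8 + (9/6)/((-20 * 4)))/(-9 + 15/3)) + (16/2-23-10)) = -3392/770653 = -0.00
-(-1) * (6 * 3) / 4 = 9 / 2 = 4.50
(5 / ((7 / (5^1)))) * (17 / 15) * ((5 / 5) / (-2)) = -85 / 42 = -2.02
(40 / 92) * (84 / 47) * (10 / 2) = 4200 / 1081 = 3.89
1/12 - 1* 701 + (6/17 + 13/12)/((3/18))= -141229/204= -692.30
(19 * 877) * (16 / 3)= 266608 / 3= 88869.33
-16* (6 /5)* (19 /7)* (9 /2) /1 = -8208 /35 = -234.51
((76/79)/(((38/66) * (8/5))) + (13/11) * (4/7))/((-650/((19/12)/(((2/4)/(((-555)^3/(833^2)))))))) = 906053258115/438976385848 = 2.06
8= 8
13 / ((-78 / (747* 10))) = -1245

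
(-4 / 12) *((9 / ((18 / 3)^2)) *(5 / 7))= -5 / 84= -0.06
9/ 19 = 0.47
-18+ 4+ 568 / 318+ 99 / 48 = -25825 / 2544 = -10.15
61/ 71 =0.86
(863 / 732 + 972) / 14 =712367 / 10248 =69.51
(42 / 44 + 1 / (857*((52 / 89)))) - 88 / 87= -0.05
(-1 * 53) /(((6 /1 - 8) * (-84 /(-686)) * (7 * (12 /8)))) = 371 /18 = 20.61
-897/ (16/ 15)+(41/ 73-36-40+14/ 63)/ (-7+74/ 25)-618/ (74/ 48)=-48050777879/ 39283344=-1223.18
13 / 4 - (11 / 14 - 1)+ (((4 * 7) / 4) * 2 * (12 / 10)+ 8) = 3957 / 140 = 28.26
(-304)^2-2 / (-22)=1016577 / 11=92416.09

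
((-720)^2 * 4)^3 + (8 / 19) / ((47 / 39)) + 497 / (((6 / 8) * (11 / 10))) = 262748564109656081763136 / 29469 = 8916100448256000602.77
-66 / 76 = -33 / 38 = -0.87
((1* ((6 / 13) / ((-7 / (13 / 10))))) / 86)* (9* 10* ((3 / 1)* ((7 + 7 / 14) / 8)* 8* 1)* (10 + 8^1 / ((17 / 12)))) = -23085 / 731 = -31.58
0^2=0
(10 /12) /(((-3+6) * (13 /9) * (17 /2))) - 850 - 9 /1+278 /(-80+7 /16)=-242641690 /281333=-862.47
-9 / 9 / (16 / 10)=-0.62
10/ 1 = 10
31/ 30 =1.03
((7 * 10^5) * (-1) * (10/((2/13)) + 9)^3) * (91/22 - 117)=352159917200000/11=32014537927272.73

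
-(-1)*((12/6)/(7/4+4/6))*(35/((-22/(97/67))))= -40740/21373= -1.91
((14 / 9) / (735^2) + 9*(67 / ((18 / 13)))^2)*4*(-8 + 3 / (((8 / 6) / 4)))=58548119183 / 694575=84293.44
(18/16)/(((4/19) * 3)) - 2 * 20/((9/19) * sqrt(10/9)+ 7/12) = -38545167/151328+ 328320 * sqrt(10)/4729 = -35.17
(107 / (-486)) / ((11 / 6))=-107 / 891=-0.12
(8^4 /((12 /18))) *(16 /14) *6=294912 /7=42130.29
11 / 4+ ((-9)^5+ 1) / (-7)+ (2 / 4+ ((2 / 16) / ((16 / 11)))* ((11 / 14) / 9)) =136099129 / 16128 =8438.69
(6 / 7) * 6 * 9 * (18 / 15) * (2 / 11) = 3888 / 385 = 10.10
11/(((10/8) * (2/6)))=132/5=26.40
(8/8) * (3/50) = 3/50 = 0.06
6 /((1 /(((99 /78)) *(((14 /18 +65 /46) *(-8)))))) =-39908 /299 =-133.47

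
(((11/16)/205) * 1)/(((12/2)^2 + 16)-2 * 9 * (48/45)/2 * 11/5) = 55/506432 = 0.00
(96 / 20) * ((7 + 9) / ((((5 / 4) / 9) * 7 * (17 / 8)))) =37.17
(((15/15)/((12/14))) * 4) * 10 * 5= 700/3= 233.33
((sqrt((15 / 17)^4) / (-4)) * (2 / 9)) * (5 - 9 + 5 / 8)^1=675 / 4624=0.15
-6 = -6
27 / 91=0.30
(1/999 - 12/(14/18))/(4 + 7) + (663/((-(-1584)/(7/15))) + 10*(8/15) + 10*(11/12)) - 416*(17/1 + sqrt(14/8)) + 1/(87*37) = -1259706427409/178461360 - 208*sqrt(7) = -7609.02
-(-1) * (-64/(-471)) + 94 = 44338/471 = 94.14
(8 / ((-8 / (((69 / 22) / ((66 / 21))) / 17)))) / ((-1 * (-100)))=-483 / 822800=-0.00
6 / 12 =1 / 2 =0.50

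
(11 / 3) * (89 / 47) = 979 / 141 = 6.94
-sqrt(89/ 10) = -sqrt(890)/ 10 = -2.98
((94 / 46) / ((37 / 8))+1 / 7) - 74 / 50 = -133334 / 148925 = -0.90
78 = 78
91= 91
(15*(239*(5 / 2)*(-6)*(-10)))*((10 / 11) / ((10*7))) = 537750 / 77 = 6983.77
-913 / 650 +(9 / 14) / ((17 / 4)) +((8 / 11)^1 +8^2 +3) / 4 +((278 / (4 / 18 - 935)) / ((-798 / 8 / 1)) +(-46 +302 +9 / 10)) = 74145325785637 / 272011639900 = 272.58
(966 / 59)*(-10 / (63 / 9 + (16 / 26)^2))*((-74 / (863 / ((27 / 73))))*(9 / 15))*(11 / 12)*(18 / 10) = 16145983854 / 23175127135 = 0.70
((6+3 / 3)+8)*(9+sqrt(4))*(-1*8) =-1320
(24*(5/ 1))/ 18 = 20/ 3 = 6.67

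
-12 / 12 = -1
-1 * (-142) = 142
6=6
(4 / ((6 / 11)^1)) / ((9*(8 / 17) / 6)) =10.39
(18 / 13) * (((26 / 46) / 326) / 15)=3 / 18745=0.00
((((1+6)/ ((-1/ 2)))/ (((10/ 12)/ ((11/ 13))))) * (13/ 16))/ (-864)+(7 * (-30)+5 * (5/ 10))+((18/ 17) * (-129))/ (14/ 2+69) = -209.28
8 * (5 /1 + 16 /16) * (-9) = -432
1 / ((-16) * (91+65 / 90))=-9 / 13208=-0.00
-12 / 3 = -4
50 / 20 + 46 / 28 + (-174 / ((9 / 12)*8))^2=5916 / 7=845.14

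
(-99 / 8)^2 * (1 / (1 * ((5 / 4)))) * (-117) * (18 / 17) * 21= -216729513 / 680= -318719.87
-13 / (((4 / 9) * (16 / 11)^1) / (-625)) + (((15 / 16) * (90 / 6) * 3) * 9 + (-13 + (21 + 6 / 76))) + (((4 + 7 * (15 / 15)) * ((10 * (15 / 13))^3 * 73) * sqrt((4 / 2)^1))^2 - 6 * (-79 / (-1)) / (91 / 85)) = 125037492940122146811767 / 41085798208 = 3043326365648.55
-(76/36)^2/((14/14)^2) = -361/81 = -4.46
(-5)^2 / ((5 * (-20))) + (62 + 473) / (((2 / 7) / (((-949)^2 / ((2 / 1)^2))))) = 3372750743 / 8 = 421593842.88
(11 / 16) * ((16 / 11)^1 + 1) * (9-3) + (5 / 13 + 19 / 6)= 4267 / 312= 13.68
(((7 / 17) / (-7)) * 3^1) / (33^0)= -3 / 17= -0.18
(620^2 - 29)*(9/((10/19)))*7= 460092087/10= 46009208.70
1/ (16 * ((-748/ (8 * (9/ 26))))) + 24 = 933495/ 38896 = 24.00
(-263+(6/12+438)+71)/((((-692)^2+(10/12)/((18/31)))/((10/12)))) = 0.00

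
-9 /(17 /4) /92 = -9 /391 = -0.02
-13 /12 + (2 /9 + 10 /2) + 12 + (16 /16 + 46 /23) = 689 /36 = 19.14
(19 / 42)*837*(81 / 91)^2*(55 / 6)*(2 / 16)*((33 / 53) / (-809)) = -21041815905 / 79534433888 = -0.26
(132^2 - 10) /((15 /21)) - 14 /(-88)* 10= 2681931 /110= 24381.19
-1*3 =-3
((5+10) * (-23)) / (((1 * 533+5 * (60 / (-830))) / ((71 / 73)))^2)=-11980969905 / 10415187744049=-0.00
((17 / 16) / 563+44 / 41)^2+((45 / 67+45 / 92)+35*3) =22557641778165941 / 210197287410944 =107.32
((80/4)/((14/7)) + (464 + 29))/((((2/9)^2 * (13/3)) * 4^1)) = 122229/208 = 587.64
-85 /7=-12.14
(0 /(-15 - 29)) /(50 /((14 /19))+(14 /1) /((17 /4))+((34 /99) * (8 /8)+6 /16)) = 0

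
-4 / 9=-0.44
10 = 10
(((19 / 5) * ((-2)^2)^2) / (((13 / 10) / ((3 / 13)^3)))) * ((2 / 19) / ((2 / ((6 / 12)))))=432 / 28561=0.02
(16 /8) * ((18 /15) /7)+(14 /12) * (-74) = -85.99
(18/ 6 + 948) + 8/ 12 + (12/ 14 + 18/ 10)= 100204/ 105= 954.32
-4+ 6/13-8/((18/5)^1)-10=-1844/117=-15.76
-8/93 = -0.09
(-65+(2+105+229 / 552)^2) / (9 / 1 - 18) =-3495854089 / 2742336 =-1274.77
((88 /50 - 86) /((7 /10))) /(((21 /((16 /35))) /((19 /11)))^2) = -43250688 /254205875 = -0.17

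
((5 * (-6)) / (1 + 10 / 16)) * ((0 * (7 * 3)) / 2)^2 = 0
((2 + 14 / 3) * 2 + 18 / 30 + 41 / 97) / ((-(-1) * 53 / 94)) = 1963472 / 77115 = 25.46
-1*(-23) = 23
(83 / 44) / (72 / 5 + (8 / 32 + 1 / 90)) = 3735 / 29029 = 0.13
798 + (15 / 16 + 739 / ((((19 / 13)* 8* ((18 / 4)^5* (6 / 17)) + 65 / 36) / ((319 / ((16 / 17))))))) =806516844069 / 969578224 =831.82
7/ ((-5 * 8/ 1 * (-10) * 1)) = 7/ 400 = 0.02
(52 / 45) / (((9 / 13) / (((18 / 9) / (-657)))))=-1352 / 266085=-0.01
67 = 67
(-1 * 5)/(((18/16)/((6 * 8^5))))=-2621440/3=-873813.33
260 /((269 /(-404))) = -105040 /269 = -390.48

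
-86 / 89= -0.97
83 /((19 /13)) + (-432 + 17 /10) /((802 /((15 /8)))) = 13600457 /243808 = 55.78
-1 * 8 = -8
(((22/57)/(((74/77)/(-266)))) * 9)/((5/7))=-249018/185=-1346.04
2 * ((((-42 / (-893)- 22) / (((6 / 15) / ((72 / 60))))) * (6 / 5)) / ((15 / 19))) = -200.21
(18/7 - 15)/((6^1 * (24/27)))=-261/112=-2.33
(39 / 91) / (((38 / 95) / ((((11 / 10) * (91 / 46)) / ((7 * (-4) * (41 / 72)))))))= -3861 / 26404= -0.15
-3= -3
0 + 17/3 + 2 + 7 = 44/3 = 14.67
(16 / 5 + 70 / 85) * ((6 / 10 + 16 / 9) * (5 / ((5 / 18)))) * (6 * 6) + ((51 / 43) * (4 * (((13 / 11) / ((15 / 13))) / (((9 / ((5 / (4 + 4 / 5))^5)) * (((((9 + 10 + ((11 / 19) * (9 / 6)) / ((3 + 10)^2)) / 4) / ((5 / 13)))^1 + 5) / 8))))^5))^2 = 3524064619096113033652179377254023649440228960233954482707364863732333455277758505076997449879160136136143439022560781874478761295718297 / 568447568482629751296182107866201788890346196304492492491952184463373700967780353109643309228734648676273915964486621696632238899200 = 6199.45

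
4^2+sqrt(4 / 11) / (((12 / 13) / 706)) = 16+4589 * sqrt(11) / 33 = 477.21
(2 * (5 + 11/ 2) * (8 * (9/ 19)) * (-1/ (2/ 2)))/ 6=-252/ 19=-13.26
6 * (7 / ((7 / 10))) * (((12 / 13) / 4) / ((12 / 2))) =30 / 13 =2.31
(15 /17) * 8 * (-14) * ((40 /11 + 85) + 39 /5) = -104832 /11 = -9530.18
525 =525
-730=-730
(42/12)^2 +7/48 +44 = 2707/48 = 56.40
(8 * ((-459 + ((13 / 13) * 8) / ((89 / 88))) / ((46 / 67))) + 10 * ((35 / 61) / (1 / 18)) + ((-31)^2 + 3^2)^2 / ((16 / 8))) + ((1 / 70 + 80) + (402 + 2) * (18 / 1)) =4131279394327 / 8740690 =472649.12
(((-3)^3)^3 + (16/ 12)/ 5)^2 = 87167248081/ 225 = 387409991.47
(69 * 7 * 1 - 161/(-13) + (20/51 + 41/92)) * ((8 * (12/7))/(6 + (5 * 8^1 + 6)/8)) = 579.18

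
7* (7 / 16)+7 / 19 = 1043 / 304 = 3.43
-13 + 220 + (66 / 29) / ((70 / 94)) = 213207 / 1015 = 210.06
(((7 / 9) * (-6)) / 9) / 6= -7 / 81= -0.09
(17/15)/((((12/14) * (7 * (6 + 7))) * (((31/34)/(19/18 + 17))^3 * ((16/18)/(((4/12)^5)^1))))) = 44109528125/84438180432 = 0.52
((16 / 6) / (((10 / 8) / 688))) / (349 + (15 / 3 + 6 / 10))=22016 / 5319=4.14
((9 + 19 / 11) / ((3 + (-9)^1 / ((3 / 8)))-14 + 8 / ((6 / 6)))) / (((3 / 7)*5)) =-826 / 4455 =-0.19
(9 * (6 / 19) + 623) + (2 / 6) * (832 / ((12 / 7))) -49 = 738.62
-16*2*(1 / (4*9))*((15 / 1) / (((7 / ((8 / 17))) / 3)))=-320 / 119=-2.69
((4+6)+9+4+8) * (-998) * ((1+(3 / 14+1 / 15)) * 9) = -12483483 / 35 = -356670.94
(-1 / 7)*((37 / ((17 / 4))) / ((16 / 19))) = -703 / 476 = -1.48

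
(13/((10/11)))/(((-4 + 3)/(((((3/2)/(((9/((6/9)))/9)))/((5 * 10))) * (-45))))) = 1287/100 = 12.87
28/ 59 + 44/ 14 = 1494/ 413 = 3.62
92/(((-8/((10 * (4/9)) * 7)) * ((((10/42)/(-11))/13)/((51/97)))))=10958948/97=112978.85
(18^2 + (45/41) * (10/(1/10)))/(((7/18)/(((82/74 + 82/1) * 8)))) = 741572.20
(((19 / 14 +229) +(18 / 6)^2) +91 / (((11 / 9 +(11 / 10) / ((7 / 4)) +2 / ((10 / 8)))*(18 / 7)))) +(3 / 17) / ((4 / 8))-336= -11128837 / 129353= -86.03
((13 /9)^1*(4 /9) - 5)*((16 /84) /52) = -353 /22113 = -0.02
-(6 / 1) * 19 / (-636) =19 / 106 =0.18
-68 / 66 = -34 / 33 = -1.03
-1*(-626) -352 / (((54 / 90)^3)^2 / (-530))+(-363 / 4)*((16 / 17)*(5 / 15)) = 49562405182 / 12393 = 3999225.79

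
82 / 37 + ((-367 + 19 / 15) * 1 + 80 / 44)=-2208172 / 6105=-361.70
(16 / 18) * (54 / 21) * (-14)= -32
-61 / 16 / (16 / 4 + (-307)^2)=-61 / 1508048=-0.00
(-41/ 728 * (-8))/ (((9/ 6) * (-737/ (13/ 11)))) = -82/ 170247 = -0.00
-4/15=-0.27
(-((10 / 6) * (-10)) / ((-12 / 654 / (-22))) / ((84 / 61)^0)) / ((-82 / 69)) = -689425 / 41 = -16815.24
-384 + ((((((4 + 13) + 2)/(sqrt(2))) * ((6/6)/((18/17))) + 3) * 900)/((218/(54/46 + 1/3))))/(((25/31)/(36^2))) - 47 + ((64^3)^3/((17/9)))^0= 74131462/2507 + 224932032 * sqrt(2)/2507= 156455.28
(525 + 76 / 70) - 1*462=2243 / 35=64.09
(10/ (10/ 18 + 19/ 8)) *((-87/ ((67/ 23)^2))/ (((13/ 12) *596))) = -99409680/ 1834685723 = -0.05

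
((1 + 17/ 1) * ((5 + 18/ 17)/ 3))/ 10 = 309/ 85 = 3.64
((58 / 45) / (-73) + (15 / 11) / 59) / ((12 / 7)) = 81431 / 25583580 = 0.00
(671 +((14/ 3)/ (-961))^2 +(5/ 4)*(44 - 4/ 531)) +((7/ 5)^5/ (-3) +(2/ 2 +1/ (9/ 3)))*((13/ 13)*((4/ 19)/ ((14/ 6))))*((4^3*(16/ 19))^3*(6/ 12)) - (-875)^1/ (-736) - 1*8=-866918920033787454131057/ 342973307432777700000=-2527.66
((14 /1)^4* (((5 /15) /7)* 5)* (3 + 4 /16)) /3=89180 /9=9908.89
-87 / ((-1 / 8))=696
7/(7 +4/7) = 49/53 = 0.92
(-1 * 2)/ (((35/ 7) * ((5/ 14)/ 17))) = -476/ 25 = -19.04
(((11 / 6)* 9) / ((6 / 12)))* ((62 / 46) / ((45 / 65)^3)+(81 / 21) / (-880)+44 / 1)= 4963614091 / 3129840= 1585.90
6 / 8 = 3 / 4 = 0.75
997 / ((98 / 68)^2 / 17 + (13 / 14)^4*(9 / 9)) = 188171594576 / 163379397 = 1151.75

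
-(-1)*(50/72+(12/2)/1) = 241/36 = 6.69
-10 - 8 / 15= -158 / 15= -10.53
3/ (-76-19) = -3/ 95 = -0.03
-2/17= -0.12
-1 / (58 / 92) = -46 / 29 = -1.59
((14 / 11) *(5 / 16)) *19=665 / 88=7.56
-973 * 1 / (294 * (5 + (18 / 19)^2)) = -50179 / 89418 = -0.56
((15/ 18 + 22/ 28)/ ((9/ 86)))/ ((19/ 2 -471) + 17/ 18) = -2924/ 87045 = -0.03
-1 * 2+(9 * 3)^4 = 531439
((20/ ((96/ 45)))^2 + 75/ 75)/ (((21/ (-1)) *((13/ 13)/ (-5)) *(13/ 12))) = 28445/ 1456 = 19.54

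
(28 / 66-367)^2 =146337409 / 1089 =134377.79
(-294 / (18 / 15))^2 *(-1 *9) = -540225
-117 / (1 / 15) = -1755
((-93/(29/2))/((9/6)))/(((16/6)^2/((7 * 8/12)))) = -651/232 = -2.81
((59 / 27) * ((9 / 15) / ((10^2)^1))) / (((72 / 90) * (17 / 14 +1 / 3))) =413 / 39000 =0.01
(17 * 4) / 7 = 68 / 7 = 9.71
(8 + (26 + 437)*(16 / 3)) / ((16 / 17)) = 15793 / 6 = 2632.17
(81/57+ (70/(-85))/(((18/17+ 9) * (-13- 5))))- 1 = 655/1539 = 0.43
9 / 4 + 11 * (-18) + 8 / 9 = -7015 / 36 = -194.86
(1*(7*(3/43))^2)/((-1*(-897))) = 0.00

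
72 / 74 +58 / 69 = 4630 / 2553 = 1.81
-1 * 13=-13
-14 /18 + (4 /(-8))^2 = -19 /36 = -0.53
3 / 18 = 1 / 6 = 0.17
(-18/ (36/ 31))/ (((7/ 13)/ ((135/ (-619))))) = 54405/ 8666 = 6.28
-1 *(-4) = 4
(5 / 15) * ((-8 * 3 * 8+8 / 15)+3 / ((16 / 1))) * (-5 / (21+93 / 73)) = 3351211 / 234144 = 14.31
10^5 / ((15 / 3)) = 20000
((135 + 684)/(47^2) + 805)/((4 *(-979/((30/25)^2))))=-16011576/54065275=-0.30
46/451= 0.10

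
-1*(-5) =5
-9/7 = -1.29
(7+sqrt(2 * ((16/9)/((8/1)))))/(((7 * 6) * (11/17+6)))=391/14238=0.03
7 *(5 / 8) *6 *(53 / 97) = 14.34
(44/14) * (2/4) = 11/7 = 1.57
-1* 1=-1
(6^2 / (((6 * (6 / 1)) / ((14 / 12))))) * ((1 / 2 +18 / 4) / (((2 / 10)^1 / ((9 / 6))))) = 175 / 4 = 43.75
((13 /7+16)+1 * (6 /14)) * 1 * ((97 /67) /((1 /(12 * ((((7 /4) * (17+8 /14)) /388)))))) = 11808 /469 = 25.18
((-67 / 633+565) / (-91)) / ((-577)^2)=-27506 / 1475208399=-0.00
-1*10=-10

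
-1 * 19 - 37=-56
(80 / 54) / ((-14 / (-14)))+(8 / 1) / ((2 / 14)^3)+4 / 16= 296539 / 108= 2745.73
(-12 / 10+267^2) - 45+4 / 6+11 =1068817 / 15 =71254.47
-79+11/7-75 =-1067/7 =-152.43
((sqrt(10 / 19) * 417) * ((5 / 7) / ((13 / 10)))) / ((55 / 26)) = 8340 * sqrt(190) / 1463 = 78.58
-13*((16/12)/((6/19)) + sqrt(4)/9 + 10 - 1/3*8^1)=-1378/9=-153.11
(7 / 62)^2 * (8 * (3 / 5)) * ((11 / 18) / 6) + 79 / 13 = 6839717 / 1124370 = 6.08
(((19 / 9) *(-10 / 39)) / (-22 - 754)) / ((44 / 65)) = 475 / 460944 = 0.00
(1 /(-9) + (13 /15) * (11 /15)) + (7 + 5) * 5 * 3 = 180.52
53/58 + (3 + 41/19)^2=576165/20938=27.52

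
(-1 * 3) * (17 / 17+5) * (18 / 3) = -108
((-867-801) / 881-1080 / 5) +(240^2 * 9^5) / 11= 309201818.47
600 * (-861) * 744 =-384350400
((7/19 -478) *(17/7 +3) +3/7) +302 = -2290.43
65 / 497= 0.13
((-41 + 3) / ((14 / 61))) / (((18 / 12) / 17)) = -39406 / 21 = -1876.48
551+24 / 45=8273 / 15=551.53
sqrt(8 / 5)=1.26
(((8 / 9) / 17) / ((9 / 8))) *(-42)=-896 / 459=-1.95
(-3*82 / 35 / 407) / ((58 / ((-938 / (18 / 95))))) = 52193 / 35409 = 1.47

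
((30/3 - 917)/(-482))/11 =907/5302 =0.17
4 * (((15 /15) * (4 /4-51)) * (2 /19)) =-400 /19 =-21.05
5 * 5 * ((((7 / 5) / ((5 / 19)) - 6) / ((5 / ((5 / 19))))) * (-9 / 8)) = 153 / 152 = 1.01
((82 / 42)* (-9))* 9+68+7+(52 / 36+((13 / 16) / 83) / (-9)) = -6835307 / 83664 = -81.70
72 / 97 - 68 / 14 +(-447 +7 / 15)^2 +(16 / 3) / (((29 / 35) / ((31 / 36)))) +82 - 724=198751.45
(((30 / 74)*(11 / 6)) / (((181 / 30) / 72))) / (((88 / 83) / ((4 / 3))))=74700 / 6697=11.15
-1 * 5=-5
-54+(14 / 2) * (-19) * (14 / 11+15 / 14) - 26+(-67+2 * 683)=907.23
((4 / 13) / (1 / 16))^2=4096 / 169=24.24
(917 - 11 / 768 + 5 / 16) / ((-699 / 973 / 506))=-173422367965 / 268416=-646095.49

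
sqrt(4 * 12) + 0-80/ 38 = -40/ 19 + 4 * sqrt(3) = 4.82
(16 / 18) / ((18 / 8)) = 32 / 81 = 0.40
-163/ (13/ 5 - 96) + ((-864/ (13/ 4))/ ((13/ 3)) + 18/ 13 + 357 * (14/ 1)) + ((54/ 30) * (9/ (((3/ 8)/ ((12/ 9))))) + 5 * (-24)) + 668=2188290399/ 394615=5545.38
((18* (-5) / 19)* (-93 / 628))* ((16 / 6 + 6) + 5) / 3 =19065 / 5966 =3.20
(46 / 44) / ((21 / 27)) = 207 / 154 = 1.34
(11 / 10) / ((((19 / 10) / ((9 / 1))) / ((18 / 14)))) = 891 / 133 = 6.70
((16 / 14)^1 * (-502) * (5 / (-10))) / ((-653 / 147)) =-42168 / 653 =-64.58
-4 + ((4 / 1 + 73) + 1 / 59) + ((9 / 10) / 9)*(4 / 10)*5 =21599 / 295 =73.22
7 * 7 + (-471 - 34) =-456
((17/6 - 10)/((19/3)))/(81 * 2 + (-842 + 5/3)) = 0.00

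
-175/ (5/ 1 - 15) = 35/ 2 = 17.50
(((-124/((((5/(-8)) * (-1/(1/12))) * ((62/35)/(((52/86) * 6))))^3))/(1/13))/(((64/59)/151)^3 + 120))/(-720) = 1979184867351435562/5209803766332672956235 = 0.00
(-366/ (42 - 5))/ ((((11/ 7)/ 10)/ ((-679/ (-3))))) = -5798660/ 407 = -14247.32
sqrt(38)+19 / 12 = 7.75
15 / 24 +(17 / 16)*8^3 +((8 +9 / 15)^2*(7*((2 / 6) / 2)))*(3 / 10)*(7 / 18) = 2496113 / 4500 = 554.69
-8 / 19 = -0.42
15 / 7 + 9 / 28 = 69 / 28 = 2.46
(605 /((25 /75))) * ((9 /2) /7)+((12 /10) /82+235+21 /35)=4024889 /2870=1402.40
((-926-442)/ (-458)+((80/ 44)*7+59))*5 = 941025/ 2519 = 373.57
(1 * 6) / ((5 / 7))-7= 7 / 5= 1.40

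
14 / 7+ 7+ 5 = 14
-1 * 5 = -5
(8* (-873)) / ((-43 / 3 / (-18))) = -8770.60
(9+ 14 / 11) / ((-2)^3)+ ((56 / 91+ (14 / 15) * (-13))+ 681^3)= 5419492275877 / 17160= 315821228.20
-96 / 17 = -5.65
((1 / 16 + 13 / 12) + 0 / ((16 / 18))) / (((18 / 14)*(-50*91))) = -11 / 56160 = -0.00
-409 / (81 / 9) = -409 / 9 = -45.44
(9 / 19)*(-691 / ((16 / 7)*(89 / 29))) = -1262457 / 27056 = -46.66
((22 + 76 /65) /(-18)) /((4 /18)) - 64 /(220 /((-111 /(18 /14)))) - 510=-421001 /858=-490.68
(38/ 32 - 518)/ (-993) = 8269/ 15888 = 0.52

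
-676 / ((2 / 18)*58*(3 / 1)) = -34.97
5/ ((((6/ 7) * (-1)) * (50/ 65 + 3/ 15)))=-325/ 54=-6.02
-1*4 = -4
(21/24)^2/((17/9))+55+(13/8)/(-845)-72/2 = 1372209/70720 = 19.40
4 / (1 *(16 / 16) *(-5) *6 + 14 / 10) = -20 / 143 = -0.14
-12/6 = -2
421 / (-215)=-421 / 215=-1.96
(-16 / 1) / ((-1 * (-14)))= -8 / 7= -1.14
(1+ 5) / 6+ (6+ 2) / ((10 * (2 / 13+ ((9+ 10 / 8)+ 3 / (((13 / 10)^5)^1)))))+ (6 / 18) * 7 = 850397114 / 249772515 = 3.40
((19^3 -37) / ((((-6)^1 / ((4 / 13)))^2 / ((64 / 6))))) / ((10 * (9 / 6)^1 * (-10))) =-48512 / 38025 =-1.28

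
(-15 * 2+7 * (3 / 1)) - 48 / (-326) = -1443 / 163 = -8.85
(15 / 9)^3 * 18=250 / 3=83.33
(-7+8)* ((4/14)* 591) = 1182/7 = 168.86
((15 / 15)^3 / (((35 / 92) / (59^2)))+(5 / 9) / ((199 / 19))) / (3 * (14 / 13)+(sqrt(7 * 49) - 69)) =-141672940279 / 937569794 - 96934117033 * sqrt(7) / 6027234390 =-193.66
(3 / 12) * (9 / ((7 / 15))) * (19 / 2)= 2565 / 56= 45.80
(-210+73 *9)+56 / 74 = 16567 / 37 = 447.76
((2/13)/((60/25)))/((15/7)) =7/234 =0.03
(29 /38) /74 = 29 /2812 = 0.01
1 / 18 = 0.06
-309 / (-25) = 309 / 25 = 12.36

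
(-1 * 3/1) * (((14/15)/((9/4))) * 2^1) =-112/45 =-2.49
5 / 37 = 0.14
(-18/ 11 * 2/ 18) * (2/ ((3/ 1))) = -4/ 33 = -0.12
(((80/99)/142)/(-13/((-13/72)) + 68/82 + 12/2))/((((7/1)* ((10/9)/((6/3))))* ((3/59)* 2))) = 2419/13252008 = 0.00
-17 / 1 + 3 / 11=-16.73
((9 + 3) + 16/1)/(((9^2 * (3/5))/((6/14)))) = 20/81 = 0.25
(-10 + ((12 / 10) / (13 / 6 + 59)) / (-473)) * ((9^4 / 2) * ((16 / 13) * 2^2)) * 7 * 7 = -89292525553728 / 11283415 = -7913608.21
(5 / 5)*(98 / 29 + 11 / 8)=1103 / 232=4.75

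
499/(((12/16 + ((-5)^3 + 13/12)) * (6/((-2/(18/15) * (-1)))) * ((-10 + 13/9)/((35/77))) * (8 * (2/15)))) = 561375/10014928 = 0.06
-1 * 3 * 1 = -3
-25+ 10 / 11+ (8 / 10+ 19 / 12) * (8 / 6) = -10352 / 495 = -20.91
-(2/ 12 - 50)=299/ 6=49.83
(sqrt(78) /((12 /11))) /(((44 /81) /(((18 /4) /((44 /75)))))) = 18225 * sqrt(78) /1408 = 114.32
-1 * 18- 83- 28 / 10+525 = 2106 / 5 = 421.20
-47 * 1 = -47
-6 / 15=-2 / 5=-0.40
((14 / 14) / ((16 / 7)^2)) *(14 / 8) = 343 / 1024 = 0.33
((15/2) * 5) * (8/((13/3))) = 69.23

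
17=17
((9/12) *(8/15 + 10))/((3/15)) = 79/2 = 39.50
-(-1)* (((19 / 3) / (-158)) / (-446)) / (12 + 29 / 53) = 53 / 7399140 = 0.00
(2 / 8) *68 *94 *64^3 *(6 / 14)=1256718336 / 7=179531190.86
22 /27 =0.81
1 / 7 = 0.14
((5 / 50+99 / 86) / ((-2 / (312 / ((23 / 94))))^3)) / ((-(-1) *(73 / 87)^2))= -6420193847603587584 / 13940157745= -460553887.91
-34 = -34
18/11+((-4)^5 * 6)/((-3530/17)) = 31.23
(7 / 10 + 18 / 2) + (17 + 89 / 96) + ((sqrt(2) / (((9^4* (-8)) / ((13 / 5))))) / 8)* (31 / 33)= 13261 / 480 - 403* sqrt(2) / 69284160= 27.63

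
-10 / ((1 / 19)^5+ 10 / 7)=-7.00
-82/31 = -2.65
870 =870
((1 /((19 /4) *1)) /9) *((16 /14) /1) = 32 /1197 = 0.03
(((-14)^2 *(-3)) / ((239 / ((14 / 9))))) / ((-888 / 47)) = 16121 / 79587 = 0.20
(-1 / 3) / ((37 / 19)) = -19 / 111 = -0.17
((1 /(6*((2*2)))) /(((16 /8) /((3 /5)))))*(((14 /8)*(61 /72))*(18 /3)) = 427 /3840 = 0.11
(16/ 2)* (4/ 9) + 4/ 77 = 3.61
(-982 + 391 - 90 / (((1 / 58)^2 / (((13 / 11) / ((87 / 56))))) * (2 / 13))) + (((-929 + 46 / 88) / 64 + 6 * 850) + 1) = -4202984853 / 2816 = -1492537.23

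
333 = 333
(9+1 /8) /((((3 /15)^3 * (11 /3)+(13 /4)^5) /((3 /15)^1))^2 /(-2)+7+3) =-107642880000 /19389369261607321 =-0.00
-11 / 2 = -5.50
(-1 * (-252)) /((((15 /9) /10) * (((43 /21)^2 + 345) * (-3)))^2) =49009212 /5928538009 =0.01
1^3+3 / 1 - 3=1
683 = 683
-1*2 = -2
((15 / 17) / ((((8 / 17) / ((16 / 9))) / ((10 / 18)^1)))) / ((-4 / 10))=-125 / 27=-4.63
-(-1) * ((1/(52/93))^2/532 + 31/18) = 1.73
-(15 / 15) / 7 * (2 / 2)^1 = -1 / 7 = -0.14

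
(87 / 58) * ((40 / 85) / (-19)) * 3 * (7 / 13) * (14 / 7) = -504 / 4199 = -0.12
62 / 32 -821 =-13105 / 16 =-819.06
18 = 18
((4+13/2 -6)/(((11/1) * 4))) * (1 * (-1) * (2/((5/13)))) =-117/220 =-0.53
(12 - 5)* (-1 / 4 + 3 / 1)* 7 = 539 / 4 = 134.75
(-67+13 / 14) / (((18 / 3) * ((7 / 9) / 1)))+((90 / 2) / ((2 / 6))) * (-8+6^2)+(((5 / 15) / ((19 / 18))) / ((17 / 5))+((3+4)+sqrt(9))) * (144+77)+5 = 22349095 / 3724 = 6001.37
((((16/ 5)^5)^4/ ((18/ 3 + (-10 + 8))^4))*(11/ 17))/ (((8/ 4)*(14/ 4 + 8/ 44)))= 571406344427227070857216/ 131320953369140625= 4351219.89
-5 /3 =-1.67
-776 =-776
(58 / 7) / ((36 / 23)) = 667 / 126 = 5.29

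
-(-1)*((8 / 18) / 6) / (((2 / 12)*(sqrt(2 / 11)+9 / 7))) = 308 / 793-196*sqrt(22) / 7137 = 0.26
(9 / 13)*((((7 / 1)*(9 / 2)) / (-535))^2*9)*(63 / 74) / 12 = 0.00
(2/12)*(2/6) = 0.06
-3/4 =-0.75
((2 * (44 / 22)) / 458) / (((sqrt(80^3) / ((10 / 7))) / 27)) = 27 * sqrt(5) / 128240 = 0.00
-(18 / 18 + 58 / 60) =-59 / 30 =-1.97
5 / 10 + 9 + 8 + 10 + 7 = 69 / 2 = 34.50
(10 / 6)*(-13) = -65 / 3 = -21.67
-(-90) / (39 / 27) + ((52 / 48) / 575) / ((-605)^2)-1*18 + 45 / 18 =1536810866419 / 32832442500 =46.81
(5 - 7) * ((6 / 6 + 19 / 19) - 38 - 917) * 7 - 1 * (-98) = 13440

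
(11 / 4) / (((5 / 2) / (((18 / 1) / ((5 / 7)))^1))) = 27.72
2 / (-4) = -1 / 2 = -0.50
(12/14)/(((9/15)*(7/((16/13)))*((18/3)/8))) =640/1911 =0.33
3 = 3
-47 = -47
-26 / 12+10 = 47 / 6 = 7.83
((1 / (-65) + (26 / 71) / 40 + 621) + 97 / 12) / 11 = 3483829 / 60918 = 57.19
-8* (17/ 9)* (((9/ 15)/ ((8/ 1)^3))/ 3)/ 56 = -17/ 161280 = -0.00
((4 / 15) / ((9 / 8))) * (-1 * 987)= -10528 / 45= -233.96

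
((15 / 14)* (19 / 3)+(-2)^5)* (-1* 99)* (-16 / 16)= -34947 / 14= -2496.21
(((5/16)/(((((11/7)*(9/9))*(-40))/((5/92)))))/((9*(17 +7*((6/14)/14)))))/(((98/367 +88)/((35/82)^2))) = -110145875/30599358451402752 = -0.00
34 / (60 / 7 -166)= -119 / 551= -0.22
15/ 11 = 1.36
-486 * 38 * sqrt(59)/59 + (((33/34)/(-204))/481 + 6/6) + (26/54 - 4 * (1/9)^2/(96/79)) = 48670192/33779187 - 18468 * sqrt(59)/59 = -2402.89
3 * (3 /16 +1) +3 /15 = 301 /80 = 3.76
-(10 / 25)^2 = -4 / 25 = -0.16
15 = 15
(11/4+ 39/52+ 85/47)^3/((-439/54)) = -3354790473/182313188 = -18.40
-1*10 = -10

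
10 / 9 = 1.11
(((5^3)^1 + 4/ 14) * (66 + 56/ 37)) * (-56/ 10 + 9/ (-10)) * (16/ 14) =-113918792/ 1813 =-62834.41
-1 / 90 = -0.01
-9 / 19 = -0.47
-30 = -30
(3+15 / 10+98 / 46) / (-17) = -305 / 782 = -0.39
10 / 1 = 10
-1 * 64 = -64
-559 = -559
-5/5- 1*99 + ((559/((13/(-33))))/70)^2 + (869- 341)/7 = 386.36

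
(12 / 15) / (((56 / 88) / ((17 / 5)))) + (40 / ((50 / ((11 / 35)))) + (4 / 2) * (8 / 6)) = 3776 / 525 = 7.19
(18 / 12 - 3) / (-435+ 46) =3 / 778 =0.00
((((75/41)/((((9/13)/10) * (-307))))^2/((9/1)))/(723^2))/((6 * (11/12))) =21125000/73790212839473691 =0.00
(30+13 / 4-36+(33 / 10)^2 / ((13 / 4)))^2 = 609961 / 1690000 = 0.36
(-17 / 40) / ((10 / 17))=-289 / 400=-0.72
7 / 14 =1 / 2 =0.50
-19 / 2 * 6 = -57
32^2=1024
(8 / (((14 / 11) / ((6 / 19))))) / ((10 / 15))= 396 / 133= 2.98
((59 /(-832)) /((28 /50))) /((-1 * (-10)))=-295 /23296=-0.01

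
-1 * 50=-50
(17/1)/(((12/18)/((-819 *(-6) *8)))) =1002456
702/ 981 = 78/ 109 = 0.72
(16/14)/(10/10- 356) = -8/2485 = -0.00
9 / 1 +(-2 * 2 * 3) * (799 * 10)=-95871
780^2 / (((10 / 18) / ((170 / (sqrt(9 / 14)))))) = 62056800*sqrt(14) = 232195284.12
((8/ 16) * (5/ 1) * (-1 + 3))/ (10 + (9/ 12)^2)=80/ 169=0.47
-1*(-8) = 8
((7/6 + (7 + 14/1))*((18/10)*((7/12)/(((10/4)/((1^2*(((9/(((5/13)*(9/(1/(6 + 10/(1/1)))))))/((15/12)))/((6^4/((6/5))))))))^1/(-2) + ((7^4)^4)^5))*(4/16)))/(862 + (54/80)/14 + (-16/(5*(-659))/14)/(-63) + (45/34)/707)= 6039310136769/36268812159738178132979574863697157032743452824800994947979832804478539259985705182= 0.00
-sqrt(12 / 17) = -2 *sqrt(51) / 17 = -0.84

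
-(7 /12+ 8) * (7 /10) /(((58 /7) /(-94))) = 237209 /3480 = 68.16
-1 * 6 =-6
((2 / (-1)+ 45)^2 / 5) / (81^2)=1849 / 32805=0.06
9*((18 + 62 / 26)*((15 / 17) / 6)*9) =242.82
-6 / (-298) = 3 / 149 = 0.02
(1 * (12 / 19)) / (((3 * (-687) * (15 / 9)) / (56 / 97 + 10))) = -0.00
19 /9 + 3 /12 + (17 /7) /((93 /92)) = 37213 /7812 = 4.76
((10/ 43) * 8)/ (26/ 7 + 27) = 112/ 1849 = 0.06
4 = 4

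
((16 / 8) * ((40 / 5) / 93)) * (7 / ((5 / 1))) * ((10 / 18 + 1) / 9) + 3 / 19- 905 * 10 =-6476353963 / 715635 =-9049.80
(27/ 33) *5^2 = 225/ 11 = 20.45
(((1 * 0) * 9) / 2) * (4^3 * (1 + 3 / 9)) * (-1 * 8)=0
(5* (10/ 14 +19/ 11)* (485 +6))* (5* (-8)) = -18461600/ 77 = -239761.04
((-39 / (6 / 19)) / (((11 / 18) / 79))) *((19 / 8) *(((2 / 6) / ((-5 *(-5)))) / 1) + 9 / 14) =-165840987 / 15400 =-10768.90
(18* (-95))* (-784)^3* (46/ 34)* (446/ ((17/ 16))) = 135246793003499520/ 289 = 467981982711071.00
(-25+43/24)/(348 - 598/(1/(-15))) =-557/223632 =-0.00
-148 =-148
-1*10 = -10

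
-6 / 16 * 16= -6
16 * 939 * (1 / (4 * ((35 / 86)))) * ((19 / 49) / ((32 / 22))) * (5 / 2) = 8438793 / 1372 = 6150.72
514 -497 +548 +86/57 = 32291/57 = 566.51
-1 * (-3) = 3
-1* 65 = -65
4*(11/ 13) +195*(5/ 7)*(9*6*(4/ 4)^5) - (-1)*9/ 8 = 5478883/ 728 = 7525.94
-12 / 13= -0.92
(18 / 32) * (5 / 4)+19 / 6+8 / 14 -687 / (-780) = 464929 / 87360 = 5.32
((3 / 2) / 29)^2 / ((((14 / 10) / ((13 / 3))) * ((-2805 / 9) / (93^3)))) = -94109769 / 4403476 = -21.37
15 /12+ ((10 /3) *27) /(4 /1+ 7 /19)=7255 /332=21.85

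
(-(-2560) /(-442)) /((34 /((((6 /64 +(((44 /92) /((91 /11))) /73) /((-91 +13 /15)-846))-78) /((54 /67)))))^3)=133.09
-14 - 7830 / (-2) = 3901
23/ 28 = 0.82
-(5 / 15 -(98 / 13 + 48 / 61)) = 19013 / 2379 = 7.99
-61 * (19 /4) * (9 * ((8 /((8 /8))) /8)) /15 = -3477 /20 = -173.85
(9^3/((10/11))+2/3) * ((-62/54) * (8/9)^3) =-191075072/295245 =-647.17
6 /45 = 2 /15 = 0.13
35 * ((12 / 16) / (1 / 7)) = 735 / 4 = 183.75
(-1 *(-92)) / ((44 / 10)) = 230 / 11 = 20.91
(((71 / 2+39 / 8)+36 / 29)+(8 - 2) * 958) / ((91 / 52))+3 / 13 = 17462701 / 5278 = 3308.58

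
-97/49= -1.98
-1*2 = -2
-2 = -2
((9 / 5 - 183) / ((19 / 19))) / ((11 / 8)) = -7248 / 55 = -131.78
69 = 69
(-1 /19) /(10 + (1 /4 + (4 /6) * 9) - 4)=-4 /931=-0.00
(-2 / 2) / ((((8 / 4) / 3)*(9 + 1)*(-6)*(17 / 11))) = 11 / 680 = 0.02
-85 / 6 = -14.17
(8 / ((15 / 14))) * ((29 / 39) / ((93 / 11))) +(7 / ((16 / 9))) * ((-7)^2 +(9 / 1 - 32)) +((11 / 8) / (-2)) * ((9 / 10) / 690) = 41255678407 / 400420800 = 103.03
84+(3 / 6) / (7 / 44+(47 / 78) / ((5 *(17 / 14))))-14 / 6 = 9450635 / 113043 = 83.60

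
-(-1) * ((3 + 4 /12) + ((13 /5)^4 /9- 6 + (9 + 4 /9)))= 66686 /5625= 11.86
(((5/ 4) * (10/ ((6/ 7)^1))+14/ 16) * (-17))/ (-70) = 901/ 240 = 3.75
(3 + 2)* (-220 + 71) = -745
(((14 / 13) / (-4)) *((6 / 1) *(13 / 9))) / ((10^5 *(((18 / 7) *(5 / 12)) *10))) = -49 / 22500000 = -0.00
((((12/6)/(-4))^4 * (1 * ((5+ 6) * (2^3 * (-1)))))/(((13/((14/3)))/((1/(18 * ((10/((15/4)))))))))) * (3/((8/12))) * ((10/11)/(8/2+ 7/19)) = -665/17264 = -0.04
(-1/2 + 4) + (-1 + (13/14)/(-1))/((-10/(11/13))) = 6667/1820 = 3.66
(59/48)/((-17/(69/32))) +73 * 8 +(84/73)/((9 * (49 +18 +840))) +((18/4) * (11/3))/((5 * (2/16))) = 5275261274519/8644508160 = 610.24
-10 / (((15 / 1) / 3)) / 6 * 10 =-10 / 3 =-3.33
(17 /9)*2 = 34 /9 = 3.78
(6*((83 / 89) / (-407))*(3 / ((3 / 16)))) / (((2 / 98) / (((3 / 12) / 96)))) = -4067 / 144892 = -0.03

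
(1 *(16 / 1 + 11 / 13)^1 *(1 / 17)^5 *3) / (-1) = -657 / 18458141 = -0.00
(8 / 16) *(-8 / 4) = -1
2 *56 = 112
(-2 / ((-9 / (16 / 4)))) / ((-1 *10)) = -4 / 45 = -0.09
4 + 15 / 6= 6.50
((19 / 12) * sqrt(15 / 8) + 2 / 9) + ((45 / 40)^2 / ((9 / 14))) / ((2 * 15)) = 829 / 2880 + 19 * sqrt(30) / 48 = 2.46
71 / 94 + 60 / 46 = 4453 / 2162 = 2.06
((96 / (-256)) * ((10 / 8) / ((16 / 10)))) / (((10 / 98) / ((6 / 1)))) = -2205 / 128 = -17.23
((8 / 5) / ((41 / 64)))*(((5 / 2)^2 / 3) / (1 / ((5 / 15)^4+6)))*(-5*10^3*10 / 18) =-7792000000 / 89667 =-86899.31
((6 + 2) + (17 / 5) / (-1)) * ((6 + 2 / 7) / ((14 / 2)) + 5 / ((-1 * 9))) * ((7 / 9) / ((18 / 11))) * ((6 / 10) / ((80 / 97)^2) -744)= -100939851991 / 181440000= -556.33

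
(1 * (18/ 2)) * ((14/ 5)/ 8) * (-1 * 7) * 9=-3969/ 20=-198.45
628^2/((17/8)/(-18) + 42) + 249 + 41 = 58540286/6031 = 9706.56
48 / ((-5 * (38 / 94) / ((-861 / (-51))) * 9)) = -215824 / 4845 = -44.55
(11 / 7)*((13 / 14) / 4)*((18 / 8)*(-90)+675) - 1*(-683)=95801 / 112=855.37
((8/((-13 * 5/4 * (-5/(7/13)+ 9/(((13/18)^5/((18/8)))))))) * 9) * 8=-460631808/1218561095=-0.38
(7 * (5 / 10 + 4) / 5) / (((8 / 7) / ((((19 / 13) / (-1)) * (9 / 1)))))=-72.51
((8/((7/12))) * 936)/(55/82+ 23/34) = 20876544/2191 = 9528.32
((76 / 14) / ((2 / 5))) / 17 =95 / 119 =0.80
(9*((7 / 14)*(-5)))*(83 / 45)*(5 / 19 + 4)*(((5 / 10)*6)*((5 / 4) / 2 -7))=1028619 / 304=3383.62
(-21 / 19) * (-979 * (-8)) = -164472 / 19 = -8656.42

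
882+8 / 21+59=19769 / 21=941.38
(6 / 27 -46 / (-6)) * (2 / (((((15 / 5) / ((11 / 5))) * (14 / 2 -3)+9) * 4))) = 781 / 2862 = 0.27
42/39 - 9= -103/13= -7.92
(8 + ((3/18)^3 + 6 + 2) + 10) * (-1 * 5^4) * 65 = -228190625/216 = -1056438.08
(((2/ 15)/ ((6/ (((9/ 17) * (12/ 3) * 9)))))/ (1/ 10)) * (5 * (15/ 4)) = 1350/ 17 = 79.41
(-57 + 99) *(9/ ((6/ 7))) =441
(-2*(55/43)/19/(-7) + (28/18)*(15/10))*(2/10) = 0.47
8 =8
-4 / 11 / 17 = -4 / 187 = -0.02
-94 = -94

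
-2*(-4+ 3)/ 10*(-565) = -113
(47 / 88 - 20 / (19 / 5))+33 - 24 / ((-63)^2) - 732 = -1556701481 / 2212056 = -703.74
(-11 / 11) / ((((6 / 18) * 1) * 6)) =-1 / 2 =-0.50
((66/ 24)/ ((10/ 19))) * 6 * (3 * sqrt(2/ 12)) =627 * sqrt(6)/ 40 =38.40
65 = 65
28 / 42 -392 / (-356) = 1.77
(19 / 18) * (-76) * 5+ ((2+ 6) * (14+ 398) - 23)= 25847 / 9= 2871.89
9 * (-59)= -531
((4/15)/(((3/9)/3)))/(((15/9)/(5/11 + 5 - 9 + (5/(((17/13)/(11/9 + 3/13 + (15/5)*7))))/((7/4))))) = 2144684/32725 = 65.54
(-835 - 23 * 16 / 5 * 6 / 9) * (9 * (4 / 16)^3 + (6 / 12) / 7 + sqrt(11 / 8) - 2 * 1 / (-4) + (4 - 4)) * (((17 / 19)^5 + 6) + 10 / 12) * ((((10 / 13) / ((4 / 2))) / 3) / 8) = -1459229844461 * sqrt(22) / 55623087936 - 465494320383059 / 6229785848832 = -197.77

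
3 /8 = 0.38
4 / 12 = 1 / 3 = 0.33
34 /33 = 1.03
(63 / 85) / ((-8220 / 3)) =-63 / 232900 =-0.00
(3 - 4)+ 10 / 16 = -3 / 8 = -0.38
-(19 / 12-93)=91.42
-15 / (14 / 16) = -120 / 7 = -17.14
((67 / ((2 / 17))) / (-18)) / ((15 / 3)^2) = -1.27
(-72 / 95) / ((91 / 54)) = -3888 / 8645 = -0.45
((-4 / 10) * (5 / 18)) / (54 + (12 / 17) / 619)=-10523 / 5114286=-0.00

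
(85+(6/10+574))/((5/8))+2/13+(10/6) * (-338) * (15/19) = 3771548/6175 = 610.78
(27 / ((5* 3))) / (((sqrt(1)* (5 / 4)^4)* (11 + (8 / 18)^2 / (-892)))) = 41617152 / 620903125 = 0.07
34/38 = 17/19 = 0.89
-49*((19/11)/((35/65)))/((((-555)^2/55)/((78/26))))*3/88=-1729/602360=-0.00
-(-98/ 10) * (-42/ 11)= -2058/ 55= -37.42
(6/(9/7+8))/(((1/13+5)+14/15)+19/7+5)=441/9367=0.05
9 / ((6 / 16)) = 24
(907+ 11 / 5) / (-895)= -4546 / 4475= -1.02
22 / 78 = 0.28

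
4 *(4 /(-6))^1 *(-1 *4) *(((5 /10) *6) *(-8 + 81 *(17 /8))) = 5252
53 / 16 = 3.31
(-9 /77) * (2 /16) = -9 /616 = -0.01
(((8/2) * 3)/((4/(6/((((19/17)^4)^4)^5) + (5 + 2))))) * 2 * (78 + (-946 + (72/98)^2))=-36437.60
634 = 634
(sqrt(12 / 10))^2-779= -3889 / 5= -777.80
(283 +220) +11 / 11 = 504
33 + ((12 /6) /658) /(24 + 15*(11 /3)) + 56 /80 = 8758977 /259910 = 33.70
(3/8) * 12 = 9/2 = 4.50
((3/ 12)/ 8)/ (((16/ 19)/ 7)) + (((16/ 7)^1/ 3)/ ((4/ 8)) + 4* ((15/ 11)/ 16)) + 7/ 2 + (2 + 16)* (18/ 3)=13438595/ 118272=113.62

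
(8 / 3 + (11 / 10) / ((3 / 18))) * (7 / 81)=973 / 1215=0.80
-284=-284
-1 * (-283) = 283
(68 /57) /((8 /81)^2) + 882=305307 /304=1004.30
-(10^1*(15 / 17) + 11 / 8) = -1387 / 136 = -10.20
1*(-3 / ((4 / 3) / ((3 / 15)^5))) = -9 / 12500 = -0.00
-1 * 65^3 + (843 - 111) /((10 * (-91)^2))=-11370847759 /41405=-274624.99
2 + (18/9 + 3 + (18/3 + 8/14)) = 95/7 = 13.57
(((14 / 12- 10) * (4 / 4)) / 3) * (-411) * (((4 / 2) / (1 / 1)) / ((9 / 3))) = 7261 / 9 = 806.78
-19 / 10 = -1.90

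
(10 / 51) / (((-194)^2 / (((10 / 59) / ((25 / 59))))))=1 / 479859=0.00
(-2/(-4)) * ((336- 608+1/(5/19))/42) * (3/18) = -149/280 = -0.53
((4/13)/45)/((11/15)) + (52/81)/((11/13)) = 8896/11583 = 0.77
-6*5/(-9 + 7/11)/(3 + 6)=55/138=0.40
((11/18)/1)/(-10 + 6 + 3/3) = -11/54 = -0.20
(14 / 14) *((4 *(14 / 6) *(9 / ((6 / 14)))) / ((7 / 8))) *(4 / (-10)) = -89.60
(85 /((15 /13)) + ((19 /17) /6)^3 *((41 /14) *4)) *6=273896015 /619038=442.45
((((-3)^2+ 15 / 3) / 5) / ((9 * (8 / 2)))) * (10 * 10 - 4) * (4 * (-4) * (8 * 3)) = -14336 / 5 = -2867.20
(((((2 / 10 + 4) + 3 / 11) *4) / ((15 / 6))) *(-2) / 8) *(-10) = 984 / 55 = 17.89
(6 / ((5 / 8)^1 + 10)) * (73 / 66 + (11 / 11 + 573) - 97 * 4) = 105.66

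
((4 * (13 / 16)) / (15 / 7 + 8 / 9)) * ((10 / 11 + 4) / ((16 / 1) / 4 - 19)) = -7371 / 21010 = -0.35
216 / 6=36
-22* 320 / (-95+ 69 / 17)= 77.41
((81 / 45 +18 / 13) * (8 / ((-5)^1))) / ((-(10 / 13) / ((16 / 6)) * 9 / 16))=11776 / 375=31.40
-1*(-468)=468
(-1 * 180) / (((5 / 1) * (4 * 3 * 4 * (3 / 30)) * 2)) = -15 / 4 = -3.75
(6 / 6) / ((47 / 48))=48 / 47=1.02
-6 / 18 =-1 / 3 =-0.33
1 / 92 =0.01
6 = 6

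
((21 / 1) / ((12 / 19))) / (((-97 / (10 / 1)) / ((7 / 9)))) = -4655 / 1746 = -2.67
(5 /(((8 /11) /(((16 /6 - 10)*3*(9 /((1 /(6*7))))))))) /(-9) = 12705 /2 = 6352.50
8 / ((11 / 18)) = 144 / 11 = 13.09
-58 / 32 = -29 / 16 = -1.81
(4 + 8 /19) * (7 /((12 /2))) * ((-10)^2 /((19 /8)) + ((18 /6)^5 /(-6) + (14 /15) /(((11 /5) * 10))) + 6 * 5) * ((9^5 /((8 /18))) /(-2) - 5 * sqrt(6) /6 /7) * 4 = -1722421361493 /39710 - 2778034 * sqrt(6) /35739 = -43375193.21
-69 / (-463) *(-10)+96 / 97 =-0.50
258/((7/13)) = 3354/7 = 479.14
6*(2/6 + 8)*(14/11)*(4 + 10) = 9800/11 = 890.91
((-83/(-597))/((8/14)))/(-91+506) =7/11940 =0.00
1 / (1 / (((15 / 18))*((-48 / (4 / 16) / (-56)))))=20 / 7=2.86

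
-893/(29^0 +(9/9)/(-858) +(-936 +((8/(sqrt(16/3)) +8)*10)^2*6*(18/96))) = -5006057985786/14066774281561 +2366620027200*sqrt(3)/14066774281561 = -0.06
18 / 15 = 6 / 5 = 1.20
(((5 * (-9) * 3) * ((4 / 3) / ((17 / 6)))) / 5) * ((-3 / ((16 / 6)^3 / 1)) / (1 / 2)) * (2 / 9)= 243 / 272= 0.89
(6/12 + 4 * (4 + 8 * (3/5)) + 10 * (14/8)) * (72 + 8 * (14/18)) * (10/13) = 3201.09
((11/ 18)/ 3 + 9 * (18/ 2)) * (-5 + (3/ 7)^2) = -517430/ 1323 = -391.10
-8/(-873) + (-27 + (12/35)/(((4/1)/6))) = -808991/30555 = -26.48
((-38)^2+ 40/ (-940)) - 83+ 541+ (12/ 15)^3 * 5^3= 92400/ 47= 1965.96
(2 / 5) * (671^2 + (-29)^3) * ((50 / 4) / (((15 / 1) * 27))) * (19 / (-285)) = -425852 / 1215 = -350.50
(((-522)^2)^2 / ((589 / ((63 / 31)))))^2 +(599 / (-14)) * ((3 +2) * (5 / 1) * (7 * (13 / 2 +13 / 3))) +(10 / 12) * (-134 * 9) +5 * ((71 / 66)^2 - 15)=23827199587323473475346754576 / 363062887209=65628298641296153.91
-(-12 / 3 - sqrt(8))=2 *sqrt(2) + 4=6.83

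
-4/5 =-0.80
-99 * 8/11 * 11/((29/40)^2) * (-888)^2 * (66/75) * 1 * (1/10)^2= -219833450496/21025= -10455812.15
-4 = -4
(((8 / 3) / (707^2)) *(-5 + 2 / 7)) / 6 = -44 / 10496829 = -0.00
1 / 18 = 0.06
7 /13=0.54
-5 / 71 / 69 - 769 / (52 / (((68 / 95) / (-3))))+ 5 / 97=2100428623 / 586875705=3.58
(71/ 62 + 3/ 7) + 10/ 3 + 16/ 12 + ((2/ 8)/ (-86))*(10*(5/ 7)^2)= 4879625/ 783804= 6.23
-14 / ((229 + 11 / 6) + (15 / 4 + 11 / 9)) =-504 / 8489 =-0.06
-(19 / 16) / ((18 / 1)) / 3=-0.02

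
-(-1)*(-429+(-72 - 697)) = -1198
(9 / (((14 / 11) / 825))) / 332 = 81675 / 4648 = 17.57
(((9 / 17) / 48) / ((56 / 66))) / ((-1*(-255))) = 33 / 647360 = 0.00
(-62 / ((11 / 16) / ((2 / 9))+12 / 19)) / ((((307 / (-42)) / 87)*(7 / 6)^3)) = 1416766464 / 11357465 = 124.74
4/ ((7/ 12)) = 6.86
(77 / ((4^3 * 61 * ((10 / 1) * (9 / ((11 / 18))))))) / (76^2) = 847 / 36530196480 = 0.00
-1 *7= -7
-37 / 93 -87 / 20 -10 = -27431 / 1860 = -14.75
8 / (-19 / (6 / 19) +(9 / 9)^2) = -48 / 355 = -0.14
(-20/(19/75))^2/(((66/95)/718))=1346250000/209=6441387.56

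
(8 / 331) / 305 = 8 / 100955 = 0.00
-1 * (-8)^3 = 512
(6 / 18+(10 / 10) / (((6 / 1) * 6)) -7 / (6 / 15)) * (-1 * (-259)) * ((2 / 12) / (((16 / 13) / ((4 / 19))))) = -2077439 / 16416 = -126.55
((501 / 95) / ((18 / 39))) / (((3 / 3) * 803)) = 2171 / 152570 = 0.01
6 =6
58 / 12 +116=725 / 6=120.83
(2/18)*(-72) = -8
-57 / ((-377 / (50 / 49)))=2850 / 18473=0.15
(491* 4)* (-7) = -13748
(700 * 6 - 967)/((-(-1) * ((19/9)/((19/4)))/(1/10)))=29097/40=727.42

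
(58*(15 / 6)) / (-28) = -145 / 28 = -5.18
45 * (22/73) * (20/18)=1100/73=15.07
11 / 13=0.85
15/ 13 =1.15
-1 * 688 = -688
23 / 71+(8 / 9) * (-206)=-116801 / 639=-182.79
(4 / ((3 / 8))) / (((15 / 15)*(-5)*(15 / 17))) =-544 / 225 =-2.42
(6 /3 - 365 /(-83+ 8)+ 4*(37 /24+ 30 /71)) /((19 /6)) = 31361 /6745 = 4.65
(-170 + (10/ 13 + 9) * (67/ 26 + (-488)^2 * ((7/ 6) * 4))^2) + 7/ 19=18131819675110817041/ 1502748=12065775283088.59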